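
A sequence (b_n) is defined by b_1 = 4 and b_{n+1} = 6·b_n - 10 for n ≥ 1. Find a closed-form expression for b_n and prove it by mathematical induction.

b_n = 2·6^(n - 1) + 2

Computing the first terms: b_1 = 4, b_2 = 14, b_3 = 74. This suggests b_n = 2·6^(n - 1) + 2.
Base step (n = 1): the formula gives 4 = 4 = b_1.
Inductive step: assume the claim holds for n = r, so b_r = 2·6^(r - 1) + 2.
Then b_{r+1} = 6·b_r - 10 = 6·(2·6^(r - 1) + 2) - 10 = 2·6^r + 2 = 2·6^((r+1) - 1) + 2,
which is the claimed formula at n = r+1.
Hence, by induction on n, the claim holds for every n ≥ 1.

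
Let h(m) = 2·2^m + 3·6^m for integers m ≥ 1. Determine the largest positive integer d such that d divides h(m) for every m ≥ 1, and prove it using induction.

d = 2

Computing the first values: h(1) = 22 and h(2) = 116; gcd(22, 116) = 2, so d ≤ 2.
We prove 2 | 2·2^m + 3·6^m for all m ≥ 1 by induction on m.
Base case (m = 1): h(1) = 22 = 2·(11), so 2 | h(1).
For the inductive step, assume it holds for an arbitrary k ≥ 1, i.e. 2 | h(k). Then
h(k+1) − 6·h(k) = (2·2^(k+1) + 3·6^(k+1)) − 6·(2·2^k + 3·6^k) = (2)·2^k·(2 − 6) = (-8)·2^k. Since 2 | h(k) by the inductive hypothesis, 2 | 6·h(k); and 2 | -8 since -8 = 2·-4. Therefore 2 | h(k+1).
By induction, the statement is established for all m ≥ 1.
Therefore the largest such d is 2.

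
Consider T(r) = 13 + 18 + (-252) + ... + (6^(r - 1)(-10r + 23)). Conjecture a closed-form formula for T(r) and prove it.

T(r) = 6^r(-2r + 5) - 5

We claim T(r) = 6^r(-2r + 5) - 5 for all r ≥ 1.
For the base case r = 1: T(1) = 13, and the closed form gives 13. They agree.
For the inductive step, assume it holds for an arbitrary k ≥ 1, so T(k) = 6^k(-2k + 5) - 5.
Then T(k+1) = T(k) + (6^k(-10k + 13)) = (6^k(-2k + 5) - 5) + (6^k(-10k + 13)).
Simplifying, T(k+1) = -12·6^k·k + 18·6^k - 5 = 6^(k+1)(-2(k+1) + 5) - 5,
which is the closed form with r = k+1.
Hence, by induction on r, the claim holds for every r ≥ 1.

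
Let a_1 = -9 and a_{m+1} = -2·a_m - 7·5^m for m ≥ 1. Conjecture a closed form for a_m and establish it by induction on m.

a_m = -(-2)^(m + 1) - 5^m

Computing the first terms: a_1 = -9, a_2 = -17, a_3 = -141. This suggests a_m = -(-2)^(m + 1) - 5^m.
Base step (m = 1): the formula gives -9 = -9 = a_1.
For the inductive step, assume it holds for an arbitrary p ≥ 1, so a_p = -(-2)^(p + 1) - 5^p.
Then a_{p+1} = -2·a_p - 7·5^p = -2·(-(-2)^(p + 1) - 5^p) - 7·5^p = -(-2)^(p + 2) - 5^(p + 1) = -(-2)^((p+1) + 1) - 5^(p+1),
which is the claimed formula at m = p+1.
This completes the induction.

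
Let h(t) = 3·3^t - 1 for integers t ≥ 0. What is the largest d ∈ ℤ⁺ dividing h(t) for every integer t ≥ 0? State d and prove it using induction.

Computing the first values: h(0) = 2 and h(1) = 8; gcd(2, 8) = 2, so d ≤ 2.
We prove 2 | 3·3^t - 1 for all t ≥ 0 by induction on t.
For the base case t = 0: h(0) = 2 = 2·(1), so 2 | h(0).
For the inductive step, assume it holds for an arbitrary r ≥ 0, i.e. 2 | h(r). Then
h(r+1) = 3·3^(r+1) - 1 = 3·(3·3^r - 1) + 2 = 3·h(r) + 2. The first term is divisible by 2 by the inductive hypothesis, and 2 is divisible by 2. Hence 2 | h(r+1).
This completes the induction.
Therefore the largest such d is 2.

d = 2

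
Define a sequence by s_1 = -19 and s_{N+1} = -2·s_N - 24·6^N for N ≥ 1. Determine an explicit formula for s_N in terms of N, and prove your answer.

Computing the first terms: s_1 = -19, s_2 = -106, s_3 = -652. This suggests s_N = -(-2)^(N - 1) - 3·6^N.
Base case (N = 1): the formula gives -19 = -19 = s_1.
For the inductive step, assume it holds for an arbitrary m ≥ 1, so s_m = -(-2)^(m - 1) - 3·6^m.
Then s_{m+1} = -2·s_m - 24·6^m = -2·(-(-2)^(m - 1) - 3·6^m) - 24·6^m = -(-2)^m - 3·6^(m + 1) = -(-2)^((m+1) - 1) - 3·6^(m+1),
which is the claimed formula at N = m+1.
By the principle of mathematical induction, the result holds for all N ≥ 1.

s_N = -(-2)^(N - 1) - 3·6^N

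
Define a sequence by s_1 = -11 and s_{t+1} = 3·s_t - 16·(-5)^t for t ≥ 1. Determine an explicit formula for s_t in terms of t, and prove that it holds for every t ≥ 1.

s_t = 2(-5)^t - 3^(t - 1)

Computing the first terms: s_1 = -11, s_2 = 47, s_3 = -259. This suggests s_t = 2(-5)^t - 3^(t - 1).
Base step (t = 1): the formula gives -11 = -11 = s_1.
Inductive step: suppose the statement holds for some i ≥ 1, so s_i = 2(-5)^i - 3^(i - 1).
Then s_{i+1} = 3·s_i - 16·(-5)^i = 3·(2(-5)^i - 3^(i - 1)) - 16·(-5)^i = 2(-5)^(i + 1) - 3^i = 2(-5)^(i+1) - 3^((i+1) - 1),
which is the claimed formula at t = i+1.
Hence, by induction on t, the claim holds for every t ≥ 1.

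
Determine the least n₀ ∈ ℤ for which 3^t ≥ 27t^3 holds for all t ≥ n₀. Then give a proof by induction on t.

At t = 8: 6561 < 13824, so the inequality fails and n₀ ≥ 9. We prove 3^t ≥ 27t^3 for all t ≥ 9.
Base step (t = 9): 3^t = 19683 and 27t^3 = 19683, so 19683 ≥ 19683.
Suppose the result is true for t = m, so 3^m ≥ 27m^3.
Then 3^(m + 1) = 3·(3^m) ≥ 3·(27m^3).
Also, for m ≥ 9 we have 3·(27m^3) ≥ 27(m+1)^3, since 3 ≥ (1 + 1/m)^3 for all m ≥ 9.
Combining, 3^(m + 1) ≥ 27(m+1)^3.
By the principle of mathematical induction, the result holds for all t ≥ 9.
Hence the smallest such n₀ is 9.

n₀ = 9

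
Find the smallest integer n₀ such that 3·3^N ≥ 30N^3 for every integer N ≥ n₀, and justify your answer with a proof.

At N = 7: 6561 < 10290, so the inequality fails and n₀ ≥ 8. We prove 3·3^N ≥ 30N^3 for all N ≥ 8.
Base case (N = 8): 3·3^N = 19683 and 30N^3 = 15360, so 19683 ≥ 15360.
Suppose the result is true for N = p, so 3·3^p ≥ 30p^3.
Then 3·3^(p + 1) = 3·(3·3^p) ≥ 3·(30p^3).
Also, for p ≥ 8 we have 3·(30p^3) ≥ 30(p+1)^3, since 3 ≥ (1 + 1/p)^3 for all p ≥ 8.
Combining, 3·3^(p + 1) ≥ 30(p+1)^3.
By the principle of mathematical induction, the result holds for all N ≥ 8.
Hence the smallest such n₀ is 8.

n₀ = 8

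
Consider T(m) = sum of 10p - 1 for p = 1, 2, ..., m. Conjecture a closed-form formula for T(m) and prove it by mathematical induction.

We claim T(m) = m(5m + 4) for all m ≥ 1.
For the base case m = 1: T(1) = 9, and the closed form gives 9. They agree.
Suppose the result is true for m = p, so T(p) = p(5p + 4).
Then T(p+1) = T(p) + (10p + 9) = (p(5p + 4)) + (10p + 9).
Simplifying, T(p+1) = (p + 1)(5p + 9) = (p+1)(5(p+1) + 4),
which is the closed form with m = p+1.
By induction, the statement is established for all m ≥ 1.

T(m) = m(5m + 4)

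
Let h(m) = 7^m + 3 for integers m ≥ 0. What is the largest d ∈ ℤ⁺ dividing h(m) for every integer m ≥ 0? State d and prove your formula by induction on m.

d = 2

Computing the first values: h(0) = 4 and h(1) = 10; gcd(4, 10) = 2, so d ≤ 2.
We prove 2 | 7^m + 3 for all m ≥ 0 by induction on m.
Base step (m = 0): h(0) = 4 = 2·(2), so 2 | h(0).
Inductive step: assume the claim holds for m = r, i.e. 2 | h(r). Then
h(r+1) = 7^(r+1) + 3 = 7·(7^r + 3) - 18 = 7·h(r) - 18. The first term is divisible by 2 by the inductive hypothesis, and -18 is divisible by 2. Hence 2 | h(r+1).
By induction, the statement is established for all m ≥ 0.
Therefore the largest such d is 2.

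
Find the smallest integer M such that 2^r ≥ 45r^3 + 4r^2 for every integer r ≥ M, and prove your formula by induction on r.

M = 19

At r = 18: 262144 < 263736, so the inequality fails and M ≥ 19. We prove 2^r ≥ 45r^3 + 4r^2 for all r ≥ 19.
Base step (r = 19): 2^r = 524288 and 45r^3 + 4r^2 = 310099, so 524288 ≥ 310099.
Inductive step: assume the claim holds for r = k, so 2^k ≥ 45k^3 + 4k^2.
Then 2^(k + 1) = 2·(2^k) ≥ 2·(45k^3 + 4k^2).
Also, for k ≥ 19 we have 2·(45k^3 + 4k^2) ≥ 45(k+1)^3 + 4(k+1)^2, since 2·(45k^3 + 4k^2) − (45(k+1)^3 + 4(k+1)^2) = 45k^3 - 131k^2 - 143k - 49, which is nonnegative for all k ≥ 19.
Combining, 2^(k + 1) ≥ 45(k+1)^3 + 4(k+1)^2.
This completes the induction.
Hence the smallest such M is 19.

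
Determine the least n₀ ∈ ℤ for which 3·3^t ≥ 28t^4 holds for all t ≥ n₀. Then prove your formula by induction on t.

At t = 10: 177147 < 280000, so the inequality fails and n₀ ≥ 11. We prove 3·3^t ≥ 28t^4 for all t ≥ 11.
Base step (t = 11): 3·3^t = 531441 and 28t^4 = 409948, so 531441 ≥ 409948.
Inductive step: assume the claim holds for t = p, so 3·3^p ≥ 28p^4.
Then 3·3^(p + 1) = 3·(3·3^p) ≥ 3·(28p^4).
Also, for p ≥ 11 we have 3·(28p^4) ≥ 28(p+1)^4, since 3 ≥ (1 + 1/p)^4 for all p ≥ 11.
Combining, 3·3^(p + 1) ≥ 28(p+1)^4.
By the principle of mathematical induction, the result holds for all t ≥ 11.
Hence the smallest such n₀ is 11.

n₀ = 11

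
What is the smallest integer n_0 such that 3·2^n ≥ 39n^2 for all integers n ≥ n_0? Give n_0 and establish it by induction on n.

At n = 10: 3072 < 3900, so the inequality fails and n_0 ≥ 11. We prove 3·2^n ≥ 39n^2 for all n ≥ 11.
Base step (n = 11): 3·2^n = 6144 and 39n^2 = 4719, so 6144 ≥ 4719.
Inductive step: suppose the statement holds for some m ≥ 11, so 3·2^m ≥ 39m^2.
Then 3·2^(m + 1) = 2·(3·2^m) ≥ 2·(39m^2).
Also, for m ≥ 11 we have 2·(39m^2) ≥ 39(m+1)^2, since 2 ≥ (1 + 1/m)^2 for all m ≥ 11.
Combining, 3·2^(m + 1) ≥ 39(m+1)^2.
Hence, by induction on n, the claim holds for every n ≥ 11.
Hence the smallest such n_0 is 11.

n_0 = 11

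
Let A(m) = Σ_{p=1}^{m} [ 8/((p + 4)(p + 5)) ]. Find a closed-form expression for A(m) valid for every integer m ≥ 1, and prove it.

A(m) = 8m/(5(m + 5))

We claim A(m) = 8m/(5(m + 5)) for all m ≥ 1.
Base step (m = 1): A(1) = 4/15, and the closed form gives 4/15. They agree.
Suppose the result is true for m = p, so A(p) = 8p/(5(p + 5)).
Then A(p+1) = A(p) + (8/((p + 5)(p + 6))) = (8p/(5(p + 5))) + (8/((p + 5)(p + 6))).
Simplifying, A(p+1) = 8(p + 1)/(5(p + 6)) = 8(p+1)/(5((p+1) + 5)),
which is the closed form with m = p+1.
By induction, the statement is established for all m ≥ 1.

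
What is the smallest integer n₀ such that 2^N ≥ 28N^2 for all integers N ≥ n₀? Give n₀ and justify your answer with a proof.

At N = 11: 2048 < 3388, so the inequality fails and n₀ ≥ 12. We prove 2^N ≥ 28N^2 for all N ≥ 12.
Base case (N = 12): 2^N = 4096 and 28N^2 = 4032, so 4096 ≥ 4032.
Suppose the result is true for N = j, so 2^j ≥ 28j^2.
Then 2^(j + 1) = 2·(2^j) ≥ 2·(28j^2).
Also, for j ≥ 12 we have 2·(28j^2) ≥ 28(j+1)^2, since 2 ≥ (1 + 1/j)^2 for all j ≥ 12.
Combining, 2^(j + 1) ≥ 28(j+1)^2.
This completes the induction.
Hence the smallest such n₀ is 12.

n₀ = 12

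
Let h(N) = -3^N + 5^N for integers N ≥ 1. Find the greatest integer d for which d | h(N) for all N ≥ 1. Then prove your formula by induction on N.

Computing the first values: h(1) = 2 and h(2) = 16; gcd(2, 16) = 2, so d ≤ 2.
We prove 2 | -3^N + 5^N for all N ≥ 1 by induction on N.
For the base case N = 1: h(1) = 2 = 2·(1), so 2 | h(1).
Suppose the result is true for N = p, i.e. 2 | h(p). Then
5^{p+1} − 3^{p+1} = 5·5^p − 3·3^p = 5·(5^p − 3^p) + (2)·3^p. The first term is divisible by 2 by the inductive hypothesis, and the second term (2)·3^p is divisible by 2 since 2 | 2. Hence 2 | h(p+1).
This completes the induction.
Therefore the largest such d is 2.

d = 2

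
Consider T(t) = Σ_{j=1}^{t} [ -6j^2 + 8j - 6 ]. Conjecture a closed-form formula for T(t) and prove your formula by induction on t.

We claim T(t) = -t(2t^2 - t + 3) for all t ≥ 1.
When t = 1: T(1) = -4, and the closed form gives -4. They agree.
Suppose the result is true for t = j, so T(j) = j(-2j^2 + j - 3).
Then T(j+1) = T(j) + (-6j^2 - 4j - 4) = (j(-2j^2 + j - 3)) + (-6j^2 - 4j - 4).
Simplifying, T(j+1) = -(j + 1)(2j^2 + 3j + 4) = -(j+1)(2(j+1)^2 - (j+1) + 3),
which is the closed form with t = j+1.
By induction, the statement is established for all t ≥ 1.

T(t) = -t(2t^2 - t + 3)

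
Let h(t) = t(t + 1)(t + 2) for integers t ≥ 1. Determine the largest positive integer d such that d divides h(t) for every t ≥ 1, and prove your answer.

d = 6

Computing the first values: h(1) = 6 and h(2) = 24; gcd(6, 24) = 6, so d ≤ 6.
We prove 6 | t(t + 1)(t + 2) for all t ≥ 1 by induction on t.
Base step (t = 1): h(1) = 6 = 6·(1), so 6 | h(1).
Inductive step: assume the claim holds for t = k, i.e. 6 | h(k). Then
h(k+1) − h(k) = (k+1)·(k+2)·(k+3) − k·(k+1)·(k+2) = (k+1)·(k+2)·[(k+3) − k] = 3·(k+1)·(k+2). The product of 2 consecutive integers is divisible by (2)! = 2, so h(k+1) − h(k) is divisible by 3·2 = 6. By the inductive hypothesis 6 | h(k), hence 6 | h(k+1).
Hence, by induction on t, the claim holds for every t ≥ 1.
Therefore the largest such d is 6.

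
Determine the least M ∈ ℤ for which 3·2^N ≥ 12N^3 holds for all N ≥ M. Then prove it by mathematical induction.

M = 14

At N = 13: 24576 < 26364, so the inequality fails and M ≥ 14. We prove 3·2^N ≥ 12N^3 for all N ≥ 14.
Base case (N = 14): 3·2^N = 49152 and 12N^3 = 32928, so 49152 ≥ 32928.
Inductive step: assume the claim holds for N = m, so 3·2^m ≥ 12m^3.
Then 3·2^(m + 1) = 2·(3·2^m) ≥ 2·(12m^3).
Also, for m ≥ 14 we have 2·(12m^3) ≥ 12(m+1)^3, since 2 ≥ (1 + 1/m)^3 for all m ≥ 14.
Combining, 3·2^(m + 1) ≥ 12(m+1)^3.
By induction, the statement is established for all N ≥ 14.
Hence the smallest such M is 14.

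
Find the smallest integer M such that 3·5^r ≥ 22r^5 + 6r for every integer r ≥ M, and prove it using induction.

At r = 7: 234375 < 369796, so the inequality fails and M ≥ 8. We prove 3·5^r ≥ 22r^5 + 6r for all r ≥ 8.
For the base case r = 8: 3·5^r = 1171875 and 22r^5 + 6r = 720944, so 1171875 ≥ 720944.
Inductive step: suppose the statement holds for some j ≥ 8, so 3·5^j ≥ 22j^5 + 6j.
Then 3·5^(j + 1) = 5·(3·5^j) ≥ 5·(22j^5 + 6j).
Also, for j ≥ 8 we have 5·(22j^5 + 6j) ≥ 22(j+1)^5 + 6(j+1), since 5·(22j^5 + 6j) − (22(j+1)^5 + 6(j+1)) = 88j^5 - 110j^4 - 220j^3 - 220j^2 - 86j - 28, which is nonnegative for all j ≥ 8.
Combining, 3·5^(j + 1) ≥ 22(j+1)^5 + 6(j+1).
This completes the induction.
Hence the smallest such M is 8.

M = 8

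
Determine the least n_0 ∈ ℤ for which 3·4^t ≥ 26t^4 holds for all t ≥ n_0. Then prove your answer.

At t = 7: 49152 < 62426, so the inequality fails and n_0 ≥ 8. We prove 3·4^t ≥ 26t^4 for all t ≥ 8.
When t = 8: 3·4^t = 196608 and 26t^4 = 106496, so 196608 ≥ 106496.
Suppose the result is true for t = p, so 3·4^p ≥ 26p^4.
Then 3·4^(p + 1) = 4·(3·4^p) ≥ 4·(26p^4).
Also, for p ≥ 8 we have 4·(26p^4) ≥ 26(p+1)^4, since 4 ≥ (1 + 1/p)^4 for all p ≥ 8.
Combining, 3·4^(p + 1) ≥ 26(p+1)^4.
Hence, by induction on t, the claim holds for every t ≥ 8.
Hence the smallest such n_0 is 8.

n_0 = 8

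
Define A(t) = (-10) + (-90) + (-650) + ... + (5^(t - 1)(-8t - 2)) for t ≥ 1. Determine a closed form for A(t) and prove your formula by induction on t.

A(t) = -2·5^t·t

We claim A(t) = -2·5^t·t for all t ≥ 1.
Base step (t = 1): A(1) = -10, and the closed form gives -10. They agree.
Inductive step: suppose the statement holds for some m ≥ 1, so A(m) = -2·5^m·m.
Then A(m+1) = A(m) + (5^m(-8m - 10)) = (-2·5^m·m) + (5^m(-8m - 10)).
Simplifying, A(m+1) = 10·5^m(-m - 1) = -2·5^(m+1)·(m+1),
which is the closed form with t = m+1.
By the principle of mathematical induction, the result holds for all t ≥ 1.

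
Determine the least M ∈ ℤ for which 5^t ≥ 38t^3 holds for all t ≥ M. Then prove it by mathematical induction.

M = 6

At t = 5: 3125 < 4750, so the inequality fails and M ≥ 6. We prove 5^t ≥ 38t^3 for all t ≥ 6.
When t = 6: 5^t = 15625 and 38t^3 = 8208, so 15625 ≥ 8208.
Inductive step: suppose the statement holds for some p ≥ 6, so 5^p ≥ 38p^3.
Then 5^(p + 1) = 5·(5^p) ≥ 5·(38p^3).
Also, for p ≥ 6 we have 5·(38p^3) ≥ 38(p+1)^3, since 5 ≥ (1 + 1/p)^3 for all p ≥ 6.
Combining, 5^(p + 1) ≥ 38(p+1)^3.
Hence, by induction on t, the claim holds for every t ≥ 6.
Hence the smallest such M is 6.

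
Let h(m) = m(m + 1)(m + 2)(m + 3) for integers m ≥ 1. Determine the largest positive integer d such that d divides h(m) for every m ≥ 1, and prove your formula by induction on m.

Computing the first values: h(1) = 24 and h(2) = 120; gcd(24, 120) = 24, so d ≤ 24.
We prove 24 | m(m + 1)(m + 2)(m + 3) for all m ≥ 1 by induction on m.
For the base case m = 1: h(1) = 24 = 24·(1), so 24 | h(1).
Inductive step: assume the claim holds for m = i, i.e. 24 | h(i). Then
h(i+1) − h(i) = (i+1)·(i+2)·(i+3)·(i+4) − i·(i+1)·(i+2)·(i+3) = (i+1)·(i+2)·(i+3)·[(i+4) − i] = 4·(i+1)·(i+2)·(i+3). The product of 3 consecutive integers is divisible by (3)! = 6, so h(i+1) − h(i) is divisible by 4·6 = 24. By the inductive hypothesis 24 | h(i), hence 24 | h(i+1).
This completes the induction.
Therefore the largest such d is 24.

d = 24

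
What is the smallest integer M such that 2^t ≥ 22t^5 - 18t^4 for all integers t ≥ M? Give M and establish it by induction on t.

M = 29

At t = 28: 268435456 < 367564288, so the inequality fails and M ≥ 29. We prove 2^t ≥ 22t^5 - 18t^4 for all t ≥ 29.
Base case (t = 29): 2^t = 536870912 and 22t^5 - 18t^4 = 438514220, so 536870912 ≥ 438514220.
Inductive step: assume the claim holds for t = p, so 2^p ≥ 22p^5 - 18p^4.
Then 2^(p + 1) = 2·(2^p) ≥ 2·(22p^5 - 18p^4).
Also, for p ≥ 29 we have 2·(22p^5 - 18p^4) ≥ 22(p+1)^5 - 18(p+1)^4, since 2·(22p^5 - 18p^4) − (22(p+1)^5 - 18(p+1)^4) = 22p^5 - 128p^4 - 148p^3 - 112p^2 - 38p - 4, which is nonnegative for all p ≥ 29.
Combining, 2^(p + 1) ≥ 22(p+1)^5 - 18(p+1)^4.
By induction, the statement is established for all t ≥ 29.
Hence the smallest such M is 29.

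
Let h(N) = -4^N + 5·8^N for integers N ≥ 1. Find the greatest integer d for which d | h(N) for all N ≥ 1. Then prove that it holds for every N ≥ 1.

Computing the first values: h(1) = 36 and h(2) = 304; gcd(36, 304) = 4, so d ≤ 4.
We prove 4 | -4^N + 5·8^N for all N ≥ 1 by induction on N.
Base case (N = 1): h(1) = 36 = 4·(9), so 4 | h(1).
Suppose the result is true for N = i, i.e. 4 | h(i). Then
h(i+1) − 8·h(i) = (-4^(i+1) + 5·8^(i+1)) − 8·(-4^i + 5·8^i) = (-1)·4^i·(4 − 8) = (4)·4^i. Since 4 | h(i) by the inductive hypothesis, 4 | 8·h(i); and 4 | 4 since 4 = 4·1. Therefore 4 | h(i+1).
This completes the induction.
Therefore the largest such d is 4.

d = 4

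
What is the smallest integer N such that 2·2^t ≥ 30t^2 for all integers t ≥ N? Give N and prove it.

N = 11

At t = 10: 2048 < 3000, so the inequality fails and N ≥ 11. We prove 2·2^t ≥ 30t^2 for all t ≥ 11.
For the base case t = 11: 2·2^t = 4096 and 30t^2 = 3630, so 4096 ≥ 3630.
For the inductive step, assume it holds for an arbitrary r ≥ 11, so 2·2^r ≥ 30r^2.
Then 2·2^(r + 1) = 2·(2·2^r) ≥ 2·(30r^2).
Also, for r ≥ 11 we have 2·(30r^2) ≥ 30(r+1)^2, since 2 ≥ (1 + 1/r)^2 for all r ≥ 11.
Combining, 2·2^(r + 1) ≥ 30(r+1)^2.
This completes the induction.
Hence the smallest such N is 11.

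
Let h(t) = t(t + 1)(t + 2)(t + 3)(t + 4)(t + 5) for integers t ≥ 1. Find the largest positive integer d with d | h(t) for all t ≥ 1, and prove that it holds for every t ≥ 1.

Computing the first values: h(1) = 720 and h(2) = 5040; gcd(720, 5040) = 720, so d ≤ 720.
We prove 720 | t(t + 1)(t + 2)(t + 3)(t + 4)(t + 5) for all t ≥ 1 by induction on t.
For the base case t = 1: h(1) = 720 = 720·(1), so 720 | h(1).
Inductive step: assume the claim holds for t = m, i.e. 720 | h(m). Then
h(m+1) − h(m) = (m+1)·(m+2)·(m+3)·(m+4)·(m+5)·(m+6) − m·(m+1)·(m+2)·(m+3)·(m+4)·(m+5) = (m+1)·(m+2)·(m+3)·(m+4)·(m+5)·[(m+6) − m] = 6·(m+1)·(m+2)·(m+3)·(m+4)·(m+5). The product of 5 consecutive integers is divisible by (5)! = 120, so h(m+1) − h(m) is divisible by 6·120 = 720. By the inductive hypothesis 720 | h(m), hence 720 | h(m+1).
This completes the induction.
Therefore the largest such d is 720.

d = 720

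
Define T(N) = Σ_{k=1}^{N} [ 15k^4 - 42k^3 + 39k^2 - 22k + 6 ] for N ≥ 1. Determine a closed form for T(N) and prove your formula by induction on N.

T(N) = N(3N^4 - 3N^3 - 3N^2 - 2N + 1)

We claim T(N) = N(3N^4 - 3N^3 - 3N^2 - 2N + 1) for all N ≥ 1.
Base step (N = 1): T(1) = -4, and the closed form gives -4. They agree.
Inductive step: suppose the statement holds for some k ≥ 1, so T(k) = k(3k^4 - 3k^3 - 3k^2 - 2k + 1).
Then T(k+1) = T(k) + (15k^4 + 18k^3 + 3k^2 - 10k - 4) = (k(3k^4 - 3k^3 - 3k^2 - 2k + 1)) + (15k^4 + 18k^3 + 3k^2 - 10k - 4).
Simplifying, T(k+1) = (k + 1)(3k^4 + 9k^3 + 6k^2 - 5k - 4) = (k+1)(3(k+1)^4 - 3(k+1)^3 - 3(k+1)^2 - 2(k+1) + 1),
which is the closed form with N = k+1.
Hence, by induction on N, the claim holds for every N ≥ 1.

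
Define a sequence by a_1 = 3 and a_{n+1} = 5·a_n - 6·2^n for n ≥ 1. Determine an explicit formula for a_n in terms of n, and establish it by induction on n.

Computing the first terms: a_1 = 3, a_2 = 3, a_3 = -9. This suggests a_n = 2^(n + 1) - 5^(n - 1).
When n = 1: the formula gives 3 = 3 = a_1.
Suppose the result is true for n = p, so a_p = 2^(p + 1) - 5^(p - 1).
Then a_{p+1} = 5·a_p - 6·2^p = 5·(2^(p + 1) - 5^(p - 1)) - 6·2^p = 2^(p + 2) - 5^p = 2^((p+1) + 1) - 5^((p+1) - 1),
which is the claimed formula at n = p+1.
By the principle of mathematical induction, the result holds for all n ≥ 1.

a_n = 2^(n + 1) - 5^(n - 1)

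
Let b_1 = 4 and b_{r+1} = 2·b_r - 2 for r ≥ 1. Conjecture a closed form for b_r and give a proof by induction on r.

Computing the first terms: b_1 = 4, b_2 = 6, b_3 = 10. This suggests b_r = 2^r + 2.
For the base case r = 1: the formula gives 4 = 4 = b_1.
For the inductive step, assume it holds for an arbitrary i ≥ 1, so b_i = 2^i + 2.
Then b_{i+1} = 2·b_i - 2 = 2·(2^i + 2) - 2 = 2^(i + 1) + 2,
which is the claimed formula at r = i+1.
By induction, the statement is established for all r ≥ 1.

b_r = 2^r + 2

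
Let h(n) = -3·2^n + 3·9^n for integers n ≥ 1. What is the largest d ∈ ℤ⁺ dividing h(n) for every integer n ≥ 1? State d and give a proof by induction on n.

Computing the first values: h(1) = 21 and h(2) = 231; gcd(21, 231) = 21, so d ≤ 21.
We prove 21 | -3·2^n + 3·9^n for all n ≥ 1 by induction on n.
Base case (n = 1): h(1) = 21 = 21·(1), so 21 | h(1).
Suppose the result is true for n = r, i.e. 21 | h(r). Then
h(r+1) − 9·h(r) = (-3·2^(r+1) + 3·9^(r+1)) − 9·(-3·2^r + 3·9^r) = (-3)·2^r·(2 − 9) = (21)·2^r. Since 21 | h(r) by the inductive hypothesis, 21 | 9·h(r); and 21 | 21 since 21 = 21·1. Therefore 21 | h(r+1).
This completes the induction.
Therefore the largest such d is 21.

d = 21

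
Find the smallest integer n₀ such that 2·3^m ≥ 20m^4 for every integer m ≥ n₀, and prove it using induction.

n₀ = 11

At m = 10: 118098 < 200000, so the inequality fails and n₀ ≥ 11. We prove 2·3^m ≥ 20m^4 for all m ≥ 11.
Base step (m = 11): 2·3^m = 354294 and 20m^4 = 292820, so 354294 ≥ 292820.
Inductive step: suppose the statement holds for some p ≥ 11, so 2·3^p ≥ 20p^4.
Then 2·3^(p + 1) = 3·(2·3^p) ≥ 3·(20p^4).
Also, for p ≥ 11 we have 3·(20p^4) ≥ 20(p+1)^4, since 3 ≥ (1 + 1/p)^4 for all p ≥ 11.
Combining, 2·3^(p + 1) ≥ 20(p+1)^4.
This completes the induction.
Hence the smallest such n₀ is 11.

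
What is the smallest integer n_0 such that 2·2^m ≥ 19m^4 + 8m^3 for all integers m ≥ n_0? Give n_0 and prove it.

n_0 = 21

At m = 20: 2097152 < 3104000, so the inequality fails and n_0 ≥ 21. We prove 2·2^m ≥ 19m^4 + 8m^3 for all m ≥ 21.
For the base case m = 21: 2·2^m = 4194304 and 19m^4 + 8m^3 = 3769227, so 4194304 ≥ 3769227.
Inductive step: assume the claim holds for m = r, so 2·2^r ≥ 19r^4 + 8r^3.
Then 2·2^(r + 1) = 2·(2·2^r) ≥ 2·(19r^4 + 8r^3).
Also, for r ≥ 21 we have 2·(19r^4 + 8r^3) ≥ 19(r+1)^4 + 8(r+1)^3, since 2·(19r^4 + 8r^3) − (19(r+1)^4 + 8(r+1)^3) = 19r^4 - 68r^3 - 138r^2 - 100r - 27, which is nonnegative for all r ≥ 21.
Combining, 2·2^(r + 1) ≥ 19(r+1)^4 + 8(r+1)^3.
This completes the induction.
Hence the smallest such n_0 is 21.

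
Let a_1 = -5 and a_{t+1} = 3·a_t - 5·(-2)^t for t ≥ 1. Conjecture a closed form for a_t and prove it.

a_t = (-2)^t - 3^t

Computing the first terms: a_1 = -5, a_2 = -5, a_3 = -35. This suggests a_t = (-2)^t - 3^t.
For the base case t = 1: the formula gives -5 = -5 = a_1.
Suppose the result is true for t = j, so a_j = (-2)^j - 3^j.
Then a_{j+1} = 3·a_j - 5·(-2)^j = 3·((-2)^j - 3^j) - 5·(-2)^j = (-2)^(j + 1) - 3^(j + 1),
which is the claimed formula at t = j+1.
By induction, the statement is established for all t ≥ 1.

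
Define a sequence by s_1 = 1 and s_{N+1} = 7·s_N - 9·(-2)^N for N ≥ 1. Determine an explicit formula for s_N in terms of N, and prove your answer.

Computing the first terms: s_1 = 1, s_2 = 25, s_3 = 139. This suggests s_N = (-2)^N + 3·7^(N - 1).
Base step (N = 1): the formula gives 1 = 1 = s_1.
For the inductive step, assume it holds for an arbitrary i ≥ 1, so s_i = (-2)^i + 3·7^(i - 1).
Then s_{i+1} = 7·s_i - 9·(-2)^i = 7·((-2)^i + 3·7^(i - 1)) - 9·(-2)^i = (-2)^(i + 1) + 3·7^i = (-2)^(i+1) + 3·7^((i+1) - 1),
which is the claimed formula at N = i+1.
Hence, by induction on N, the claim holds for every N ≥ 1.

s_N = (-2)^N + 3·7^(N - 1)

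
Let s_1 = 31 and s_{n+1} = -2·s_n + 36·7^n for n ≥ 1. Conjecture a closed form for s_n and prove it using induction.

s_n = 3(-2)^(n - 1) + 4·7^n

Computing the first terms: s_1 = 31, s_2 = 190, s_3 = 1384. This suggests s_n = 3(-2)^(n - 1) + 4·7^n.
For the base case n = 1: the formula gives 31 = 31 = s_1.
For the inductive step, assume it holds for an arbitrary j ≥ 1, so s_j = 3(-2)^(j - 1) + 4·7^j.
Then s_{j+1} = -2·s_j + 36·7^j = -2·(3(-2)^(j - 1) + 4·7^j) + 36·7^j = 3(-2)^j + 4·7^(j + 1) = 3(-2)^((j+1) - 1) + 4·7^(j+1),
which is the claimed formula at n = j+1.
By the principle of mathematical induction, the result holds for all n ≥ 1.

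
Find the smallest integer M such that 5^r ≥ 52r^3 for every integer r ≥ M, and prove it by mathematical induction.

At r = 5: 3125 < 6500, so the inequality fails and M ≥ 6. We prove 5^r ≥ 52r^3 for all r ≥ 6.
Base case (r = 6): 5^r = 15625 and 52r^3 = 11232, so 15625 ≥ 11232.
For the inductive step, assume it holds for an arbitrary p ≥ 6, so 5^p ≥ 52p^3.
Then 5^(p + 1) = 5·(5^p) ≥ 5·(52p^3).
Also, for p ≥ 6 we have 5·(52p^3) ≥ 52(p+1)^3, since 5 ≥ (1 + 1/p)^3 for all p ≥ 6.
Combining, 5^(p + 1) ≥ 52(p+1)^3.
By the principle of mathematical induction, the result holds for all r ≥ 6.
Hence the smallest such M is 6.

M = 6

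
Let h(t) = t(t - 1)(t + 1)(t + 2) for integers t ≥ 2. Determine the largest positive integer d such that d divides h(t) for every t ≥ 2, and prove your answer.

Computing the first values: h(2) = 24 and h(3) = 120; gcd(24, 120) = 24, so d ≤ 24.
We prove 24 | t(t - 1)(t + 1)(t + 2) for all t ≥ 2 by induction on t.
For the base case t = 2: h(2) = 24 = 24·(1), so 24 | h(2).
For the inductive step, assume it holds for an arbitrary i ≥ 2, i.e. 24 | h(i). Then
h(i+1) − h(i) = i·(i+1)·(i+2)·(i+3) − (i-1)·i·(i+1)·(i+2) = i·(i+1)·(i+2)·[(i+3) − (i-1)] = 4·i·(i+1)·(i+2). The product of 3 consecutive integers is divisible by (3)! = 6, so h(i+1) − h(i) is divisible by 4·6 = 24. By the inductive hypothesis 24 | h(i), hence 24 | h(i+1).
This completes the induction.
Therefore the largest such d is 24.

d = 24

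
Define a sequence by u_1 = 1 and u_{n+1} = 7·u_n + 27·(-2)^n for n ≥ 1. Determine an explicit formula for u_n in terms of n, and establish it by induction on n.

u_n = -3(-2)^n - 5·7^(n - 1)

Computing the first terms: u_1 = 1, u_2 = -47, u_3 = -221. This suggests u_n = -3(-2)^n - 5·7^(n - 1).
For the base case n = 1: the formula gives 1 = 1 = u_1.
Suppose the result is true for n = k, so u_k = -3(-2)^k - 5·7^(k - 1).
Then u_{k+1} = 7·u_k + 27·(-2)^k = 7·(-3(-2)^k - 5·7^(k - 1)) + 27·(-2)^k = -3(-2)^(k + 1) - 5·7^k = -3(-2)^(k+1) - 5·7^((k+1) - 1),
which is the claimed formula at n = k+1.
Hence, by induction on n, the claim holds for every n ≥ 1.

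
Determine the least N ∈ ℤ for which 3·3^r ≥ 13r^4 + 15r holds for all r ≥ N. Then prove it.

N = 10

At r = 9: 59049 < 85428, so the inequality fails and N ≥ 10. We prove 3·3^r ≥ 13r^4 + 15r for all r ≥ 10.
When r = 10: 3·3^r = 177147 and 13r^4 + 15r = 130150, so 177147 ≥ 130150.
Suppose the result is true for r = p, so 3·3^p ≥ 13p^4 + 15p.
Then 3·3^(p + 1) = 3·(3·3^p) ≥ 3·(13p^4 + 15p).
Also, for p ≥ 10 we have 3·(13p^4 + 15p) ≥ 13(p+1)^4 + 15(p+1), since 3·(13p^4 + 15p) − (13(p+1)^4 + 15(p+1)) = 26p^4 - 52p^3 - 78p^2 - 22p - 28, which is nonnegative for all p ≥ 10.
Combining, 3·3^(p + 1) ≥ 13(p+1)^4 + 15(p+1).
By induction, the statement is established for all r ≥ 10.
Hence the smallest such N is 10.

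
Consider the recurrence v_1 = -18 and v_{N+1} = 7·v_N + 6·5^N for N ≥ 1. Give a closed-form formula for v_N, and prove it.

v_N = -3·5^N - 3·7^(N - 1)

Computing the first terms: v_1 = -18, v_2 = -96, v_3 = -522. This suggests v_N = -3·5^N - 3·7^(N - 1).
Base step (N = 1): the formula gives -18 = -18 = v_1.
Inductive step: assume the claim holds for N = r, so v_r = -3·5^r - 3·7^(r - 1).
Then v_{r+1} = 7·v_r + 6·5^r = 7·(-3·5^r - 3·7^(r - 1)) + 6·5^r = -3·5^(r + 1) - 3·7^r = -3·5^(r+1) - 3·7^((r+1) - 1),
which is the claimed formula at N = r+1.
By induction, the statement is established for all N ≥ 1.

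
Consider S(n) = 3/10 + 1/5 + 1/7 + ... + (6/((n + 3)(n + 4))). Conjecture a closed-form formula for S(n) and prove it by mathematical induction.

S(n) = 3n/(2(n + 4))

We claim S(n) = 3n/(2(n + 4)) for all n ≥ 1.
Base case (n = 1): S(1) = 3/10, and the closed form gives 3/10. They agree.
Suppose the result is true for n = i, so S(i) = 3i/(2(i + 4)).
Then S(i+1) = S(i) + (6/((i + 4)(i + 5))) = (3i/(2(i + 4))) + (6/((i + 4)(i + 5))).
Simplifying, S(i+1) = 3(i + 1)/(2(i + 5)) = 3(i+1)/(2((i+1) + 4)),
which is the closed form with n = i+1.
Hence, by induction on n, the claim holds for every n ≥ 1.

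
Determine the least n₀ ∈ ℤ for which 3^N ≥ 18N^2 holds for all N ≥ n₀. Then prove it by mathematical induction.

n₀ = 6

At N = 5: 243 < 450, so the inequality fails and n₀ ≥ 6. We prove 3^N ≥ 18N^2 for all N ≥ 6.
Base case (N = 6): 3^N = 729 and 18N^2 = 648, so 729 ≥ 648.
Inductive step: suppose the statement holds for some p ≥ 6, so 3^p ≥ 18p^2.
Then 3^(p + 1) = 3·(3^p) ≥ 3·(18p^2).
Also, for p ≥ 6 we have 3·(18p^2) ≥ 18(p+1)^2, since 3 ≥ (1 + 1/p)^2 for all p ≥ 6.
Combining, 3^(p + 1) ≥ 18(p+1)^2.
Hence, by induction on N, the claim holds for every N ≥ 6.
Hence the smallest such n₀ is 6.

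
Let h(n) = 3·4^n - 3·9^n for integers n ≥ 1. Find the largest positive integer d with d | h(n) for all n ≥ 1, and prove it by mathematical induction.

Computing the first values: h(1) = -15 and h(2) = -195; gcd(-15, -195) = 15, so d ≤ 15.
We prove 15 | 3·4^n - 3·9^n for all n ≥ 1 by induction on n.
Base step (n = 1): h(1) = -15 = 15·(-1), so 15 | h(1).
Inductive step: assume the claim holds for n = p, i.e. 15 | h(p). Then
h(p+1) − 9·h(p) = (3·4^(p+1) - 3·9^(p+1)) − 9·(3·4^p - 3·9^p) = (3)·4^p·(4 − 9) = (-15)·4^p. Since 15 | h(p) by the inductive hypothesis, 15 | 9·h(p); and 15 | -15 since -15 = 15·-1. Therefore 15 | h(p+1).
Hence, by induction on n, the claim holds for every n ≥ 1.
Therefore the largest such d is 15.

d = 15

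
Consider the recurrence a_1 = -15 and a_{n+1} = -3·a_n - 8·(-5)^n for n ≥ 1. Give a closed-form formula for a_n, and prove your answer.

Computing the first terms: a_1 = -15, a_2 = 85, a_3 = -455. This suggests a_n = 5(-3)^(n - 1) + 4(-5)^n.
When n = 1: the formula gives -15 = -15 = a_1.
Inductive step: assume the claim holds for n = k, so a_k = 5(-3)^(k - 1) + 4(-5)^k.
Then a_{k+1} = -3·a_k - 8·(-5)^k = -3·(5(-3)^(k - 1) + 4(-5)^k) - 8·(-5)^k = 5(-3)^k + 4(-5)^(k + 1) = 5(-3)^((k+1) - 1) + 4(-5)^(k+1),
which is the claimed formula at n = k+1.
Hence, by induction on n, the claim holds for every n ≥ 1.

a_n = 5(-3)^(n - 1) + 4(-5)^n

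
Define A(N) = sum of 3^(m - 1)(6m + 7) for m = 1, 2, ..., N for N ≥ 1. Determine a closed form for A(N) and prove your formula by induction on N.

A(N) = 3^N(3N + 2) - 2

We claim A(N) = 3^N(3N + 2) - 2 for all N ≥ 1.
For the base case N = 1: A(1) = 13, and the closed form gives 13. They agree.
Inductive step: assume the claim holds for N = m, so A(m) = 3^m(3m + 2) - 2.
Then A(m+1) = A(m) + (3^m(6m + 13)) = (3^m(3m + 2) - 2) + (3^m(6m + 13)).
Simplifying, A(m+1) = 9·3^m·m + 15·3^m - 2 = 3^(m+1)(3(m+1) + 2) - 2,
which is the closed form with N = m+1.
By induction, the statement is established for all N ≥ 1.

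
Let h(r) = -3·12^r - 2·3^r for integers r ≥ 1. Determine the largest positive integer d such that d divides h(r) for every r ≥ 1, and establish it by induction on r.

d = 6

Computing the first values: h(1) = -42 and h(2) = -450; gcd(-42, -450) = 6, so d ≤ 6.
We prove 6 | -3·12^r - 2·3^r for all r ≥ 1 by induction on r.
When r = 1: h(1) = -42 = 6·(-7), so 6 | h(1).
Suppose the result is true for r = p, i.e. 6 | h(p). Then
h(p+1) − 12·h(p) = (-3·12^(p+1) - 2·3^(p+1)) − 12·(-3·12^p - 2·3^p) = (-2)·3^p·(3 − 12) = (18)·3^p. Since 6 | h(p) by the inductive hypothesis, 6 | 12·h(p); and 6 | 18 since 18 = 6·3. Therefore 6 | h(p+1).
By induction, the statement is established for all r ≥ 1.
Therefore the largest such d is 6.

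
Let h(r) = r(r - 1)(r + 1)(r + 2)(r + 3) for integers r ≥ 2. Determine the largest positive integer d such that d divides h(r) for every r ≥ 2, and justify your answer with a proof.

Computing the first values: h(2) = 120 and h(3) = 720; gcd(120, 720) = 120, so d ≤ 120.
We prove 120 | r(r - 1)(r + 1)(r + 2)(r + 3) for all r ≥ 2 by induction on r.
For the base case r = 2: h(2) = 120 = 120·(1), so 120 | h(2).
Inductive step: assume the claim holds for r = p, i.e. 120 | h(p). Then
h(p+1) − h(p) = p·(p+1)·(p+2)·(p+3)·(p+4) − (p-1)·p·(p+1)·(p+2)·(p+3) = p·(p+1)·(p+2)·(p+3)·[(p+4) − (p-1)] = 5·p·(p+1)·(p+2)·(p+3). The product of 4 consecutive integers is divisible by (4)! = 24, so h(p+1) − h(p) is divisible by 5·24 = 120. By the inductive hypothesis 120 | h(p), hence 120 | h(p+1).
By the principle of mathematical induction, the result holds for all r ≥ 2.
Therefore the largest such d is 120.

d = 120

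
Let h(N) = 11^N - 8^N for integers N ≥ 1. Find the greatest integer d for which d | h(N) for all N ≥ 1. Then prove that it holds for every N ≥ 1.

Computing the first values: h(1) = 3 and h(2) = 57; gcd(3, 57) = 3, so d ≤ 3.
We prove 3 | 11^N - 8^N for all N ≥ 1 by induction on N.
For the base case N = 1: h(1) = 3 = 3·(1), so 3 | h(1).
For the inductive step, assume it holds for an arbitrary m ≥ 1, i.e. 3 | h(m). Then
11^{m+1} − 8^{m+1} = 11·11^m − 8·8^m = 11·(11^m − 8^m) + (3)·8^m. The first term is divisible by 3 by the inductive hypothesis, and the second term (3)·8^m is divisible by 3 since 3 | 3. Hence 3 | h(m+1).
By the principle of mathematical induction, the result holds for all N ≥ 1.
Therefore the largest such d is 3.

d = 3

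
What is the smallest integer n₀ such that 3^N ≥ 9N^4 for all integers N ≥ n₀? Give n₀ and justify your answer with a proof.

n₀ = 11

At N = 10: 59049 < 90000, so the inequality fails and n₀ ≥ 11. We prove 3^N ≥ 9N^4 for all N ≥ 11.
When N = 11: 3^N = 177147 and 9N^4 = 131769, so 177147 ≥ 131769.
For the inductive step, assume it holds for an arbitrary r ≥ 11, so 3^r ≥ 9r^4.
Then 3^(r + 1) = 3·(3^r) ≥ 3·(9r^4).
Also, for r ≥ 11 we have 3·(9r^4) ≥ 9(r+1)^4, since 3 ≥ (1 + 1/r)^4 for all r ≥ 11.
Combining, 3^(r + 1) ≥ 9(r+1)^4.
Hence, by induction on N, the claim holds for every N ≥ 11.
Hence the smallest such n₀ is 11.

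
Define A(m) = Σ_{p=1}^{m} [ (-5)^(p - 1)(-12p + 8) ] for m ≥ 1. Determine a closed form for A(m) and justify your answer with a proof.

A(m) = (-5)^m(2m - 1) + 1

We claim A(m) = (-5)^m(2m - 1) + 1 for all m ≥ 1.
When m = 1: A(1) = -4, and the closed form gives -4. They agree.
Inductive step: assume the claim holds for m = p, so A(p) = (-5)^p(2p - 1) + 1.
Then A(p+1) = A(p) + ((-5)^p(-12p - 4)) = ((-5)^p(2p - 1) + 1) + ((-5)^p(-12p - 4)).
Simplifying, A(p+1) = -10(-5)^p·p - 5(-5)^p + 1 = (-5)^(p+1)(2(p+1) - 1) + 1,
which is the closed form with m = p+1.
Hence, by induction on m, the claim holds for every m ≥ 1.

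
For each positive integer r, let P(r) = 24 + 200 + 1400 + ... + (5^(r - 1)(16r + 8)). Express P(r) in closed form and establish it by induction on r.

We claim P(r) = 5^r(4r + 1) - 1 for all r ≥ 1.
For the base case r = 1: P(1) = 24, and the closed form gives 24. They agree.
Inductive step: assume the claim holds for r = i, so P(i) = 5^i(4i + 1) - 1.
Then P(i+1) = P(i) + (5^i(16i + 24)) = (5^i(4i + 1) - 1) + (5^i(16i + 24)).
Simplifying, P(i+1) = 20·5^i·i + 25·5^i - 1 = 5^(i+1)(4(i+1) + 1) - 1,
which is the closed form with r = i+1.
This completes the induction.

P(r) = 5^r(4r + 1) - 1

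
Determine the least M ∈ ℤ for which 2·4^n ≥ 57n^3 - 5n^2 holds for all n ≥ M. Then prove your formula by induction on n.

At n = 6: 8192 < 12132, so the inequality fails and M ≥ 7. We prove 2·4^n ≥ 57n^3 - 5n^2 for all n ≥ 7.
Base step (n = 7): 2·4^n = 32768 and 57n^3 - 5n^2 = 19306, so 32768 ≥ 19306.
For the inductive step, assume it holds for an arbitrary j ≥ 7, so 2·4^j ≥ 57j^3 - 5j^2.
Then 2·4^(j + 1) = 4·(2·4^j) ≥ 4·(57j^3 - 5j^2).
Also, for j ≥ 7 we have 4·(57j^3 - 5j^2) ≥ 57(j+1)^3 - 5(j+1)^2, since 4·(57j^3 - 5j^2) − (57(j+1)^3 - 5(j+1)^2) = 171j^3 - 186j^2 - 161j - 52, which is nonnegative for all j ≥ 7.
Combining, 2·4^(j + 1) ≥ 57(j+1)^3 - 5(j+1)^2.
This completes the induction.
Hence the smallest such M is 7.

M = 7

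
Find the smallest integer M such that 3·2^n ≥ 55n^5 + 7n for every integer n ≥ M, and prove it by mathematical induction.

At n = 28: 805306368 < 946570436, so the inequality fails and M ≥ 29. We prove 3·2^n ≥ 55n^5 + 7n for all n ≥ 29.
Base case (n = 29): 3·2^n = 1610612736 and 55n^5 + 7n = 1128113398, so 1610612736 ≥ 1128113398.
Suppose the result is true for n = p, so 3·2^p ≥ 55p^5 + 7p.
Then 3·2^(p + 1) = 2·(3·2^p) ≥ 2·(55p^5 + 7p).
Also, for p ≥ 29 we have 2·(55p^5 + 7p) ≥ 55(p+1)^5 + 7(p+1), since 2·(55p^5 + 7p) − (55(p+1)^5 + 7(p+1)) = 55p^5 - 275p^4 - 550p^3 - 550p^2 - 268p - 62, which is nonnegative for all p ≥ 29.
Combining, 3·2^(p + 1) ≥ 55(p+1)^5 + 7(p+1).
By the principle of mathematical induction, the result holds for all n ≥ 29.
Hence the smallest such M is 29.

M = 29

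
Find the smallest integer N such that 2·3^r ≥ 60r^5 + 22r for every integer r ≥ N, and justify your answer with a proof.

N = 16

At r = 15: 28697814 < 45562830, so the inequality fails and N ≥ 16. We prove 2·3^r ≥ 60r^5 + 22r for all r ≥ 16.
When r = 16: 2·3^r = 86093442 and 60r^5 + 22r = 62914912, so 86093442 ≥ 62914912.
Suppose the result is true for r = k, so 2·3^k ≥ 60k^5 + 22k.
Then 2·3^(k + 1) = 3·(2·3^k) ≥ 3·(60k^5 + 22k).
Also, for k ≥ 16 we have 3·(60k^5 + 22k) ≥ 60(k+1)^5 + 22(k+1), since 3·(60k^5 + 22k) − (60(k+1)^5 + 22(k+1)) = 120k^5 - 300k^4 - 600k^3 - 600k^2 - 256k - 82, which is nonnegative for all k ≥ 16.
Combining, 2·3^(k + 1) ≥ 60(k+1)^5 + 22(k+1).
This completes the induction.
Hence the smallest such N is 16.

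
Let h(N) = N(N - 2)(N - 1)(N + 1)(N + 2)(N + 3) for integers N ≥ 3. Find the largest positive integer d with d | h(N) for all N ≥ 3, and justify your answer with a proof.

Computing the first values: h(3) = 720 and h(4) = 5040; gcd(720, 5040) = 720, so d ≤ 720.
We prove 720 | N(N - 2)(N - 1)(N + 1)(N + 2)(N + 3) for all N ≥ 3 by induction on N.
When N = 3: h(3) = 720 = 720·(1), so 720 | h(3).
Suppose the result is true for N = k, i.e. 720 | h(k). Then
h(k+1) − h(k) = (k-1)·k·(k+1)·(k+2)·(k+3)·(k+4) − (k-2)·(k-1)·k·(k+1)·(k+2)·(k+3) = (k-1)·k·(k+1)·(k+2)·(k+3)·[(k+4) − (k-2)] = 6·(k-1)·k·(k+1)·(k+2)·(k+3). The product of 5 consecutive integers is divisible by (5)! = 120, so h(k+1) − h(k) is divisible by 6·120 = 720. By the inductive hypothesis 720 | h(k), hence 720 | h(k+1).
This completes the induction.
Therefore the largest such d is 720.

d = 720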